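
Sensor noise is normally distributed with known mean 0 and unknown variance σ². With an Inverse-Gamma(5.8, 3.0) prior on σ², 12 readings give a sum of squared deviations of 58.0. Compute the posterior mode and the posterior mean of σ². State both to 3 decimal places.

MAP = 2.500; posterior mean = 2.963

Posterior: Inverse-Gamma(shape = 5.8+12/2 = 11.8, scale = 3.0+58.0/2 = 32.0).
Mode = β/(α+1) = 32.0/12.8 = 2.500.
Mean = β/(α−1) = 32.0/10.8 = 2.963.
The mean is pulled above the mode by the posterior's right skew.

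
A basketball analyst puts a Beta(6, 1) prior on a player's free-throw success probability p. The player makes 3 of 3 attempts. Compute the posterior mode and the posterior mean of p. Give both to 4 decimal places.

Posterior: Beta(6+3, 1+0) = Beta(9, 1).
Since β = 1 ≤ 1 and α > 1, the Beta density is monotone increasing on [0,1]; the mode is at 1.
Mean = 9/(9+1) = 0.9000.

MAP: 1.0000. Posterior mean: 0.9000.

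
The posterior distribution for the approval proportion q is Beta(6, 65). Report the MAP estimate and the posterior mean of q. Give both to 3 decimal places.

Mode = (6−1)/(6+65−2) = 5/69 = 0.072.
Mean = 6/(6+65) = 6/71 = 0.085.
The posterior is right-skewed, so the mean exceeds the mode.

MAP estimate = 0.072, posterior mean = 0.085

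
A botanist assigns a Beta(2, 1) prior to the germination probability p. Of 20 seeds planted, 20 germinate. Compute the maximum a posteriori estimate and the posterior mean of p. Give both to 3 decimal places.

Posterior: Beta(2+20, 1+0) = Beta(22, 1).
Since β = 1 ≤ 1 and α > 1, the Beta density is monotone increasing on [0,1]; the mode is at 1.
Mean = 22/(22+1) = 0.957.
The posterior is left-skewed, so the mode exceeds the mean.

maximum a posteriori estimate = 1.000, posterior mean = 0.957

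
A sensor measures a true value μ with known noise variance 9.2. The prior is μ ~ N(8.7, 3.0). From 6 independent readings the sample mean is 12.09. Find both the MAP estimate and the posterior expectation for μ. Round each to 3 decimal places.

MAP = 10.943, posterior mean = 10.943

Posterior for μ is Normal. Precision-weighted mean: (1/3.0·8.7 + 6/9.2·12.09) / (1/3.0 + 6/9.2) = 10.943.
A Normal posterior is symmetric, so mode = mean.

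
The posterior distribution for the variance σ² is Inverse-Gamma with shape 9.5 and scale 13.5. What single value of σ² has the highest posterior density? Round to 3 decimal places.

Mode = β/(α+1) = 13.5/10.5 = 1.286.
Mean = β/(α−1) = 13.5/8.5 = 1.588.
This is the posterior mode — the MAP estimate.

1.286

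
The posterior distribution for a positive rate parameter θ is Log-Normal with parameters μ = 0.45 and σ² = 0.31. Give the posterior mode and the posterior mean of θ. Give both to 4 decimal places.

θ_MAP = 1.1503, E[θ|data] = 1.8313

Mode = exp(μ − σ²) = exp(0.14) = 1.1503.
Mean = exp(μ + σ²/2) = exp(0.605) = 1.8313.
Mean > mode: the posterior has a right tail.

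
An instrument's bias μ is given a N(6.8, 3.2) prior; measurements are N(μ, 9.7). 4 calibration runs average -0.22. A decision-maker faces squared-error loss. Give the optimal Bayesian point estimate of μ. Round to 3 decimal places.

Posterior for μ is Normal. Precision-weighted mean: (1/3.2·6.8 + 4/9.7·-0.22) / (1/3.2 + 4/9.7) = 2.806.
A Normal posterior is symmetric, so mode = mean.
Squared-error loss ⇒ the optimal estimator is the posterior mean.

2.806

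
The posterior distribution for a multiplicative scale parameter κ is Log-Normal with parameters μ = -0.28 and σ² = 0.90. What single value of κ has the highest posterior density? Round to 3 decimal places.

Mode = exp(μ − σ²) = exp(-1.18) = 0.307.
Mean = exp(μ + σ²/2) = exp(0.170) = 1.185.
This is the posterior mode — the MAP estimate.

0.307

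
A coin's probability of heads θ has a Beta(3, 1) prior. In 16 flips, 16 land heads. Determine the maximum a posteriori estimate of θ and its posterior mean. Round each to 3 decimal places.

MAP = 1.000; posterior mean = 0.950

Posterior: Beta(3+16, 1+0) = Beta(19, 1).
Since β = 1 ≤ 1 and α > 1, the Beta density is monotone increasing on [0,1]; the mode is at 1.
Mean = 19/(19+1) = 0.950.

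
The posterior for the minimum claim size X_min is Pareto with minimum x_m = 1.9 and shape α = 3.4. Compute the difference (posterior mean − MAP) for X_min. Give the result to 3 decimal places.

The Pareto density is strictly decreasing on [x_m, ∞), so the mode is x_m = 1.900.
Mean = α·x_m/(α−1) = 3.4·1.9/2.4 = 2.692.
Difference = 2.692 − 1.900 = 0.792.
Mean > mode: the posterior has a right tail.

0.792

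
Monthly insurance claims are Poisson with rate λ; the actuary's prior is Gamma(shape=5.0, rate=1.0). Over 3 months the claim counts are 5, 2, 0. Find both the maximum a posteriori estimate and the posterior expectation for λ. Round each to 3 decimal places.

λ_MAP = 2.750, E[λ|data] = 3.000

Σ counts = 7. Posterior: Gamma(shape = 5.0+7 = 12.0, rate = 1.0+3 = 4.0).
Mode = (α−1)/β = 11.0/4.0 = 2.750.
Mean = α/β = 12.0/4.0 = 3.000.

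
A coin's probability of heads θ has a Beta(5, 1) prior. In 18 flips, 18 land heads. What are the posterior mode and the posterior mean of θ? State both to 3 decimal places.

Posterior: Beta(5+18, 1+0) = Beta(23, 1).
Since β = 1 ≤ 1 and α > 1, the Beta density is monotone increasing on [0,1]; the mode is at 1.
Mean = 23/(23+1) = 0.958.
Left-skewed posterior ⇒ mean < mode.

MAP = 1.000, posterior mean = 0.958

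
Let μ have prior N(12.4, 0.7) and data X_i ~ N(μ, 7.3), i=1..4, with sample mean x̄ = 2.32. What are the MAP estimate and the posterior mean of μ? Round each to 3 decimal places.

Posterior for μ is Normal. Precision-weighted mean: (1/0.7·12.4 + 4/7.3·2.32) / (1/0.7 + 4/7.3) = 9.606.
A Normal posterior is symmetric, so mode = mean.

μ_MAP = 9.606, E[μ|data] = 9.606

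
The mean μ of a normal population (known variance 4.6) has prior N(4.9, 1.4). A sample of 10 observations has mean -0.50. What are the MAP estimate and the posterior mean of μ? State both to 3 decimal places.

MAP: 0.835. Posterior mean: 0.835.

Posterior for μ is Normal. Precision-weighted mean: (1/1.4·4.9 + 10/4.6·-0.50) / (1/1.4 + 10/4.6) = 0.835.
A Normal posterior is symmetric, so mode = mean.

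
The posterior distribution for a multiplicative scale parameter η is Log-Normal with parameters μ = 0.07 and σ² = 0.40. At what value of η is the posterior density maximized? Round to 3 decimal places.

0.719

Mode = exp(μ − σ²) = exp(-0.33) = 0.719.
Mean = exp(μ + σ²/2) = exp(0.270) = 1.310.
This is the posterior mode — the MAP estimate.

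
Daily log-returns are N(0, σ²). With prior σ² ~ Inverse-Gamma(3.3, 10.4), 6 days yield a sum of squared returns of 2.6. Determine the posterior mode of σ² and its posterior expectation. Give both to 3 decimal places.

σ²_MAP = 1.603, E[σ²|data] = 2.208

Posterior: Inverse-Gamma(shape = 3.3+6/2 = 6.3, scale = 10.4+2.6/2 = 11.7).
Mode = β/(α+1) = 11.7/7.3 = 1.603.
Mean = β/(α−1) = 11.7/5.3 = 2.208.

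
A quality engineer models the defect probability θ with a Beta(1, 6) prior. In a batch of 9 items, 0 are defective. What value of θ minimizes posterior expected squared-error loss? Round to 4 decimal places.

Posterior: Beta(1+0, 6+9) = Beta(1, 15).
Since α = 1 ≤ 1 and β > 1, the Beta density is monotone decreasing on [0,1]; the mode is at 0.
Mean = 1/(1+15) = 0.0625.
Squared-error loss ⇒ the optimal estimator is the posterior mean.

0.0625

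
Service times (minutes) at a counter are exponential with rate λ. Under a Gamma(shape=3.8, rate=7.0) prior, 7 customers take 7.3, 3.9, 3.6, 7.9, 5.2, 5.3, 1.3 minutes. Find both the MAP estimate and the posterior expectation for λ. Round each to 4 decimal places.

Σ times = 34.5. Posterior: Gamma(shape = 3.8+7 = 10.8, rate = 7.0+34.5 = 41.5).
Mode = (α−1)/β = 9.8/41.5 = 0.2361.
Mean = α/β = 10.8/41.5 = 0.2602.
The mean is pulled above the mode by the posterior's right skew.

MAP estimate = 0.2361, posterior expectation = 0.2602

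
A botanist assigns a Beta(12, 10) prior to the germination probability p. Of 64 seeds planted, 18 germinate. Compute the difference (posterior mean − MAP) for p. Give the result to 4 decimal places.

0.0036

Posterior: Beta(12+18, 10+46) = Beta(30, 56).
Mode = (30−1)/(30+56−2) = 29/84 = 0.3452.
Mean = 30/(30+56) = 30/86 = 0.3488.
Difference = 0.3488 − 0.3452 = 0.0036.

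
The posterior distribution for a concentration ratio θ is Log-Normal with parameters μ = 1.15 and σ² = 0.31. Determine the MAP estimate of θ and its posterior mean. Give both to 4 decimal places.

MAP = 2.3164, posterior mean = 3.6877

Mode = exp(μ − σ²) = exp(0.84) = 2.3164.
Mean = exp(μ + σ²/2) = exp(1.305) = 3.6877.
Right-skewed posterior ⇒ mode < mean.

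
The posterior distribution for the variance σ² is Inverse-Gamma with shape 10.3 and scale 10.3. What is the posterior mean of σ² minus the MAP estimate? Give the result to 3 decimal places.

Mode = β/(α+1) = 10.3/11.3 = 0.912.
Mean = β/(α−1) = 10.3/9.3 = 1.108.
Difference = 1.108 − 0.912 = 0.196.
Mean > mode: the posterior has a right tail.

0.196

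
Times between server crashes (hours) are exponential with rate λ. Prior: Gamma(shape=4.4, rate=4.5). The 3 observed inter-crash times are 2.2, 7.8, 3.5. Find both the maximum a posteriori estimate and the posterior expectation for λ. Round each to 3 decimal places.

MAP = 0.356, posterior mean = 0.411

Σ times = 13.5. Posterior: Gamma(shape = 4.4+3 = 7.4, rate = 4.5+13.5 = 18.0).
Mode = (α−1)/β = 6.4/18.0 = 0.356.
Mean = α/β = 7.4/18.0 = 0.411.
Right-skewed posterior ⇒ mode < mean.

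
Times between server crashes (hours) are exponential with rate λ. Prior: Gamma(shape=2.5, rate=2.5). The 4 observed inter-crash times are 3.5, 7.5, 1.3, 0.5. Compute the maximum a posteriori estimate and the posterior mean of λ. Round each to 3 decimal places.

Σ times = 12.8. Posterior: Gamma(shape = 2.5+4 = 6.5, rate = 2.5+12.8 = 15.3).
Mode = (α−1)/β = 5.5/15.3 = 0.359.
Mean = α/β = 6.5/15.3 = 0.425.
The mean is pulled above the mode by the posterior's right skew.

maximum a posteriori estimate = 0.359, posterior mean = 0.425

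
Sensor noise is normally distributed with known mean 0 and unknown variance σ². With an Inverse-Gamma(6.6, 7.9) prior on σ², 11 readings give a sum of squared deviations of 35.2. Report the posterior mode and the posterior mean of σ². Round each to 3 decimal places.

MAP = 1.947, posterior mean = 2.297

Posterior: Inverse-Gamma(shape = 6.6+11/2 = 12.1, scale = 7.9+35.2/2 = 25.5).
Mode = β/(α+1) = 25.5/13.1 = 1.947.
Mean = β/(α−1) = 25.5/11.1 = 2.297.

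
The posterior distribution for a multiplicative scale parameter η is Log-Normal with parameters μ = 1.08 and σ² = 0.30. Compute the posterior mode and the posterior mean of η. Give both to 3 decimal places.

Mode = exp(μ − σ²) = exp(0.78) = 2.181.
Mean = exp(μ + σ²/2) = exp(1.230) = 3.421.

MAP: 2.181. Posterior mean: 3.421.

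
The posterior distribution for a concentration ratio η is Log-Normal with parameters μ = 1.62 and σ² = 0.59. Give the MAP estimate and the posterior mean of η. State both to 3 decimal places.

MAP = 2.801; posterior mean = 6.787

Mode = exp(μ − σ²) = exp(1.03) = 2.801.
Mean = exp(μ + σ²/2) = exp(1.915) = 6.787.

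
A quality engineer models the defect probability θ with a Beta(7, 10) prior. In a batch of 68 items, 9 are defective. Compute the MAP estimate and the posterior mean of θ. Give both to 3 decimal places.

Posterior: Beta(7+9, 10+59) = Beta(16, 69).
Mode = (16−1)/(16+69−2) = 15/83 = 0.181.
Mean = 16/(16+69) = 16/85 = 0.188.

MAP estimate = 0.181, posterior mean = 0.188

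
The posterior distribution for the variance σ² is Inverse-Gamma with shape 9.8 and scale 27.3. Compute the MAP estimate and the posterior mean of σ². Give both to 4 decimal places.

Mode = β/(α+1) = 27.3/10.8 = 2.5278.
Mean = β/(α−1) = 27.3/8.8 = 3.1023.

MAP = 2.5278, posterior mean = 3.1023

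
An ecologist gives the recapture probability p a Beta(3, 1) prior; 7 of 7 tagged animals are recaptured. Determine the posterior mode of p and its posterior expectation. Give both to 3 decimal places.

MAP: 1.000. Posterior mean: 0.909.

Posterior: Beta(3+7, 1+0) = Beta(10, 1).
Since β = 1 ≤ 1 and α > 1, the Beta density is monotone increasing on [0,1]; the mode is at 1.
Mean = 10/(10+1) = 0.909.
Left-skewed posterior ⇒ mean < mode.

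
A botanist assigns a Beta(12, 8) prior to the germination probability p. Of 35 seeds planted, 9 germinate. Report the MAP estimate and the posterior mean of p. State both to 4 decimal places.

Posterior: Beta(12+9, 8+26) = Beta(21, 34).
Mode = (21−1)/(21+34−2) = 20/53 = 0.3774.
Mean = 21/(21+34) = 21/55 = 0.3818.
The mean is pulled above the mode by the posterior's right skew.

MAP: 0.3774. Posterior mean: 0.3818.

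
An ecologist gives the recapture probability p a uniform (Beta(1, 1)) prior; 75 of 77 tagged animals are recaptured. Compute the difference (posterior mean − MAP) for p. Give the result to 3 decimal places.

Posterior: Beta(1+75, 1+2) = Beta(76, 3).
Mode = (76−1)/(76+3−2) = 75/77 = 0.974.
With a flat prior the MAP equals the MLE, 75/77.
Mean = 76/(76+3) = 76/79 = 0.962.
Difference = 0.962 − 0.974 = -0.012.

-0.012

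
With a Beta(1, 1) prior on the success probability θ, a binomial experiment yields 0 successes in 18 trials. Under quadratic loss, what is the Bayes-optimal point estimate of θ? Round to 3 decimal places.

0.050

Posterior: Beta(1+0, 1+18) = Beta(1, 19).
Since α = 1 ≤ 1 and β > 1, the Beta density is monotone decreasing on [0,1]; the mode is at 0.
Mean = 1/(1+19) = 0.050.
Quadratic loss ⇒ the optimal estimator is the posterior mean.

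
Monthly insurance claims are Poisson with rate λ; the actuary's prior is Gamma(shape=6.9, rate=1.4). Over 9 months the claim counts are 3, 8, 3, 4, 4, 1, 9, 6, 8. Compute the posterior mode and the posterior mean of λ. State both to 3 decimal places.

MAP = 4.990, posterior mean = 5.087

Σ counts = 46. Posterior: Gamma(shape = 6.9+46 = 52.9, rate = 1.4+9 = 10.4).
Mode = (α−1)/β = 51.9/10.4 = 4.990.
Mean = α/β = 52.9/10.4 = 5.087.
The mean is pulled above the mode by the posterior's right skew.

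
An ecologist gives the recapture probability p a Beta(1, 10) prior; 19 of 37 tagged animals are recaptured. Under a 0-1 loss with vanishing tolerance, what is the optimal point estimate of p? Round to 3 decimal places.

0.413

Posterior: Beta(1+19, 10+18) = Beta(20, 28).
Mode = (20−1)/(20+28−2) = 19/46 = 0.413.
Mean = 20/(20+28) = 20/48 = 0.417.
This is the posterior mode — the MAP estimate.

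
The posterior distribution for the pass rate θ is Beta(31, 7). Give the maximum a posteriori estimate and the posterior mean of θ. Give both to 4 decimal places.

MAP: 0.8333. Posterior mean: 0.8158.

Mode = (31−1)/(31+7−2) = 30/36 = 0.8333.
Mean = 31/(31+7) = 31/38 = 0.8158.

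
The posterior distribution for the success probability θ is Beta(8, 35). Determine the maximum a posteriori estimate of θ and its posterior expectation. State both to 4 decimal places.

maximum a posteriori estimate = 0.1707, posterior expectation = 0.1860

Mode = (8−1)/(8+35−2) = 7/41 = 0.1707.
Mean = 8/(8+35) = 8/43 = 0.1860.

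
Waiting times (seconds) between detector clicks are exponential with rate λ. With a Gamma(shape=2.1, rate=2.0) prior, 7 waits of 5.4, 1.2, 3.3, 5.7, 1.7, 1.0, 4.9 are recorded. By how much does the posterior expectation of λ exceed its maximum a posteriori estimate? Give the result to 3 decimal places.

Σ times = 23.2. Posterior: Gamma(shape = 2.1+7 = 9.1, rate = 2.0+23.2 = 25.2).
Mode = (α−1)/β = 8.1/25.2 = 0.321.
Mean = α/β = 9.1/25.2 = 0.361.
Difference = 0.361 − 0.321 = 0.040.

0.040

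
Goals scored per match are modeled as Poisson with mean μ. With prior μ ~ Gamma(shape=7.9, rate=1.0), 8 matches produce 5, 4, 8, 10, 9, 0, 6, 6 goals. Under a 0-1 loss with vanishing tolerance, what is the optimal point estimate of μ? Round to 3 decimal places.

6.100

Σ counts = 48. Posterior: Gamma(shape = 7.9+48 = 55.9, rate = 1.0+8 = 9.0).
Mode = (α−1)/β = 54.9/9.0 = 6.100.
Mean = α/β = 55.9/9.0 = 6.211.
This is the posterior mode — the MAP estimate.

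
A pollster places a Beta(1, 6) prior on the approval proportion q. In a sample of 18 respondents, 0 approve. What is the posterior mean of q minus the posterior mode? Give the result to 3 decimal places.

Posterior: Beta(1+0, 6+18) = Beta(1, 24).
Since α = 1 ≤ 1 and β > 1, the Beta density is monotone decreasing on [0,1]; the mode is at 0.
Mean = 1/(1+24) = 0.040.
Difference = 0.040 − 0.000 = 0.040.

0.040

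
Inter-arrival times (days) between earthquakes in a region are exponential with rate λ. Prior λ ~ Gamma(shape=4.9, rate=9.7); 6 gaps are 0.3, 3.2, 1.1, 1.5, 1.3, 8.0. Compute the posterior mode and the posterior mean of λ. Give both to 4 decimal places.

posterior mode = 0.3944, posterior mean = 0.4343

Σ times = 15.4. Posterior: Gamma(shape = 4.9+6 = 10.9, rate = 9.7+15.4 = 25.1).
Mode = (α−1)/β = 9.9/25.1 = 0.3944.
Mean = α/β = 10.9/25.1 = 0.4343.
The posterior is right-skewed, so the mean exceeds the mode.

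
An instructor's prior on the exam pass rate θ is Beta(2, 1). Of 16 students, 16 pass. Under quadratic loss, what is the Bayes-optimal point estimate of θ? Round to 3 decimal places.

0.947

Posterior: Beta(2+16, 1+0) = Beta(18, 1).
Since β = 1 ≤ 1 and α > 1, the Beta density is monotone increasing on [0,1]; the mode is at 1.
Mean = 18/(18+1) = 0.947.
Quadratic loss ⇒ the optimal estimator is the posterior mean.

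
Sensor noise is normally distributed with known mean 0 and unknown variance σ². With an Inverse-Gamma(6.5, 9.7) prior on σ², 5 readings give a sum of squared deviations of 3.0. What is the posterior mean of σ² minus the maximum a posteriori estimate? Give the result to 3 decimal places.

Posterior: Inverse-Gamma(shape = 6.5+5/2 = 9.0, scale = 9.7+3.0/2 = 11.2).
Mode = β/(α+1) = 11.2/10.0 = 1.120.
Mean = β/(α−1) = 11.2/8.0 = 1.400.
Difference = 1.400 − 1.120 = 0.280.

0.280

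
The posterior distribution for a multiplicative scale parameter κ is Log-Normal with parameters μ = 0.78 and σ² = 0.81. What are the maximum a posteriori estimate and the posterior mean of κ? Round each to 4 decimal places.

maximum a posteriori estimate = 0.9704, posterior mean = 3.2707

Mode = exp(μ − σ²) = exp(-0.03) = 0.9704.
Mean = exp(μ + σ²/2) = exp(1.185) = 3.2707.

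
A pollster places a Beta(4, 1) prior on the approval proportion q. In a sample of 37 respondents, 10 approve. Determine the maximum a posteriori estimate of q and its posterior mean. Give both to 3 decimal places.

Posterior: Beta(4+10, 1+27) = Beta(14, 28).
Mode = (14−1)/(14+28−2) = 13/40 = 0.325.
Mean = 14/(14+28) = 14/42 = 0.333.
Mean > mode: the posterior has a right tail.

MAP = 0.325; posterior mean = 0.333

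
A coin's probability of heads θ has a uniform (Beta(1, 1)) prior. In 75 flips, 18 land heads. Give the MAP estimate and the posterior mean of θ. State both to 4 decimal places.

MAP estimate = 0.2400, posterior mean = 0.2468

Posterior: Beta(1+18, 1+57) = Beta(19, 58).
Mode = (19−1)/(19+58−2) = 18/75 = 0.2400.
Mean = 19/(19+58) = 19/77 = 0.2468.
The mean is pulled above the mode by the posterior's right skew.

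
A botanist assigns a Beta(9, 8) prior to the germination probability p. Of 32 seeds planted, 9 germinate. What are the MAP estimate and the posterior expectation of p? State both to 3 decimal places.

MAP estimate = 0.362, posterior expectation = 0.367

Posterior: Beta(9+9, 8+23) = Beta(18, 31).
Mode = (18−1)/(18+31−2) = 17/47 = 0.362.
Mean = 18/(18+31) = 18/49 = 0.367.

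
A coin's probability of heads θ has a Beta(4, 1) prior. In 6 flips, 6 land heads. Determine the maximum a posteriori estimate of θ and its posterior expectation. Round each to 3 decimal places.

maximum a posteriori estimate = 1.000, posterior expectation = 0.909

Posterior: Beta(4+6, 1+0) = Beta(10, 1).
Since β = 1 ≤ 1 and α > 1, the Beta density is monotone increasing on [0,1]; the mode is at 1.
Mean = 10/(10+1) = 0.909.
Left-skewed posterior ⇒ mean < mode.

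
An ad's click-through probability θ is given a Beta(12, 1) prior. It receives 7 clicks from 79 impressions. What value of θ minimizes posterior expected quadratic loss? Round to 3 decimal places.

Posterior: Beta(12+7, 1+72) = Beta(19, 73).
Mode = (19−1)/(19+73−2) = 18/90 = 0.200.
Mean = 19/(19+73) = 19/92 = 0.207.
Quadratic loss ⇒ the optimal estimator is the posterior mean.

0.207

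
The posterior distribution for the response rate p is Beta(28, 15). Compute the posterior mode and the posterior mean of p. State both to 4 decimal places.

Mode = (28−1)/(28+15−2) = 27/41 = 0.6585.
Mean = 28/(28+15) = 28/43 = 0.6512.
The posterior is left-skewed, so the mode exceeds the mean.

MAP: 0.6585. Posterior mean: 0.6512.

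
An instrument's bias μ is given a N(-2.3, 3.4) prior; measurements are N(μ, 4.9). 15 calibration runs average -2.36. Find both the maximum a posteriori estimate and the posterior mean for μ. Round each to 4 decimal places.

maximum a posteriori estimate = -2.3547, posterior mean = -2.3547

Posterior for μ is Normal. Precision-weighted mean: (1/3.4·-2.3 + 15/4.9·-2.36) / (1/3.4 + 15/4.9) = -2.3547.
A Normal posterior is symmetric, so mode = mean.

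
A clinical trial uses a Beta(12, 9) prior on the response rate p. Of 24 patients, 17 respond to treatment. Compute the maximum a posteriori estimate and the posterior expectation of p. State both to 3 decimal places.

Posterior: Beta(12+17, 9+7) = Beta(29, 16).
Mode = (29−1)/(29+16−2) = 28/43 = 0.651.
Mean = 29/(29+16) = 29/45 = 0.644.

MAP: 0.651. Posterior mean: 0.644.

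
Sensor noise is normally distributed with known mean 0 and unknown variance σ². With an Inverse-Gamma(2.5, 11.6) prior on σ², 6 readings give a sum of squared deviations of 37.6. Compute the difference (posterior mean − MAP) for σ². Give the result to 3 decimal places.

2.079

Posterior: Inverse-Gamma(shape = 2.5+6/2 = 5.5, scale = 11.6+37.6/2 = 30.4).
Mode = β/(α+1) = 30.4/6.5 = 4.677.
Mean = β/(α−1) = 30.4/4.5 = 6.756.
Difference = 6.756 − 4.677 = 2.079.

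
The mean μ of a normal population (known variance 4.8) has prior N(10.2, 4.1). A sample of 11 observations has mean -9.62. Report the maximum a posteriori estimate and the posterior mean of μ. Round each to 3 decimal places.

Posterior for μ is Normal. Precision-weighted mean: (1/4.1·10.2 + 11/4.8·-9.62) / (1/4.1 + 11/4.8) = -7.713.
A Normal posterior is symmetric, so mode = mean.

MAP = -7.713, posterior mean = -7.713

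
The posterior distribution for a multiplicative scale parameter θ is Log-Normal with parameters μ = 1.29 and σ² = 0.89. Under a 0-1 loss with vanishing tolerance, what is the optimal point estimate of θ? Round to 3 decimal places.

Mode = exp(μ − σ²) = exp(0.40) = 1.492.
Mean = exp(μ + σ²/2) = exp(1.735) = 5.669.
This is the posterior mode — the MAP estimate.

1.492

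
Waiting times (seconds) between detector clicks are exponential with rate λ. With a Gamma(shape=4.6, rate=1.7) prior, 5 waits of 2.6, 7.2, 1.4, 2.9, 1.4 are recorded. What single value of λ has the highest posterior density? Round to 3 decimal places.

0.500

Σ times = 15.5. Posterior: Gamma(shape = 4.6+5 = 9.6, rate = 1.7+15.5 = 17.2).
Mode = (α−1)/β = 8.6/17.2 = 0.500.
Mean = α/β = 9.6/17.2 = 0.558.
This is the posterior mode — the MAP estimate.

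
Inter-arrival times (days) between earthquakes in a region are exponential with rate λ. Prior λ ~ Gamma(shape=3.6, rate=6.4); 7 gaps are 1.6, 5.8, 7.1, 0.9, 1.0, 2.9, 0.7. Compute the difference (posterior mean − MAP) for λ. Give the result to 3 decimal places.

0.038

Σ times = 20.0. Posterior: Gamma(shape = 3.6+7 = 10.6, rate = 6.4+20.0 = 26.4).
Mode = (α−1)/β = 9.6/26.4 = 0.364.
Mean = α/β = 10.6/26.4 = 0.402.
Difference = 0.402 − 0.364 = 0.038.
Mean > mode: the posterior has a right tail.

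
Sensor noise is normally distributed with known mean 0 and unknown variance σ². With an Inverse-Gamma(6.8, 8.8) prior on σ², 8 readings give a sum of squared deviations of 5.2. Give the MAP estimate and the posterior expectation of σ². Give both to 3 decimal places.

σ²_MAP = 0.966, E[σ²|data] = 1.163

Posterior: Inverse-Gamma(shape = 6.8+8/2 = 10.8, scale = 8.8+5.2/2 = 11.4).
Mode = β/(α+1) = 11.4/11.8 = 0.966.
Mean = β/(α−1) = 11.4/9.8 = 1.163.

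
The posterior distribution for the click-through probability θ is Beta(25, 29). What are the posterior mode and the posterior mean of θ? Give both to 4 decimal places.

Mode = (25−1)/(25+29−2) = 24/52 = 0.4615.
Mean = 25/(25+29) = 25/54 = 0.4630.
The mean is pulled above the mode by the posterior's right skew.

MAP: 0.4615. Posterior mean: 0.4630.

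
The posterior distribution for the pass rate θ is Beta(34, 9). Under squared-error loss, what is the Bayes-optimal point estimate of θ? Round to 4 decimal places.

0.7907

Mode = (34−1)/(34+9−2) = 33/41 = 0.8049.
Mean = 34/(34+9) = 34/43 = 0.7907.
Squared-error loss ⇒ the optimal estimator is the posterior mean.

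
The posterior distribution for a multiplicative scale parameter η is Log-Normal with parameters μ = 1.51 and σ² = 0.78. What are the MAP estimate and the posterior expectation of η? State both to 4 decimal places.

MAP estimate = 2.0751, posterior expectation = 6.6859

Mode = exp(μ − σ²) = exp(0.73) = 2.0751.
Mean = exp(μ + σ²/2) = exp(1.900) = 6.6859.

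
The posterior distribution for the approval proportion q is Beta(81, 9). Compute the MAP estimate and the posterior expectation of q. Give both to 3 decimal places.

Mode = (81−1)/(81+9−2) = 80/88 = 0.909.
Mean = 81/(81+9) = 81/90 = 0.900.

MAP: 0.909. Posterior mean: 0.900.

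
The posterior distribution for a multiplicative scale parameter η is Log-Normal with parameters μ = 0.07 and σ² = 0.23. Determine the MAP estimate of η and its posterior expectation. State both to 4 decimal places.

MAP = 0.8521; posterior mean = 1.2032

Mode = exp(μ − σ²) = exp(-0.16) = 0.8521.
Mean = exp(μ + σ²/2) = exp(0.185) = 1.2032.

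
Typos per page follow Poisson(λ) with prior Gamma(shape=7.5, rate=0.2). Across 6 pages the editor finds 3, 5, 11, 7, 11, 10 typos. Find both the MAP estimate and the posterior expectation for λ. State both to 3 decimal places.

Σ counts = 47. Posterior: Gamma(shape = 7.5+47 = 54.5, rate = 0.2+6 = 6.2).
Mode = (α−1)/β = 53.5/6.2 = 8.629.
Mean = α/β = 54.5/6.2 = 8.790.
The mean is pulled above the mode by the posterior's right skew.

MAP = 8.629, posterior mean = 8.790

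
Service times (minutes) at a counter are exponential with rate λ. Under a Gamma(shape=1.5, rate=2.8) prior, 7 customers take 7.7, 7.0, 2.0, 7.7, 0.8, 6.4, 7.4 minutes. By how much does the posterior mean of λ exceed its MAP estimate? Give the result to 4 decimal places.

0.0239

Σ times = 39.0. Posterior: Gamma(shape = 1.5+7 = 8.5, rate = 2.8+39.0 = 41.8).
Mode = (α−1)/β = 7.5/41.8 = 0.1794.
Mean = α/β = 8.5/41.8 = 0.2033.
Difference = 0.2033 − 0.1794 = 0.0239.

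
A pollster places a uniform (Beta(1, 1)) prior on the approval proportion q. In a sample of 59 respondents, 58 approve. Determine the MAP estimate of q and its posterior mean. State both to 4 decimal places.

Posterior: Beta(1+58, 1+1) = Beta(59, 2).
Mode = (59−1)/(59+2−2) = 58/59 = 0.9831.
With a flat prior the MAP equals the MLE, 58/59.
Mean = 59/(59+2) = 59/61 = 0.9672.

MAP = 0.9831; posterior mean = 0.9672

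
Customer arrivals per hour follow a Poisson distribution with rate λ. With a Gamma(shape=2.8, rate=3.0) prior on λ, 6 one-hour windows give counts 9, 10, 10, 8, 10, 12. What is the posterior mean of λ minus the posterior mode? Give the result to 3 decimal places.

0.111

Σ counts = 59. Posterior: Gamma(shape = 2.8+59 = 61.8, rate = 3.0+6 = 9.0).
Mode = (α−1)/β = 60.8/9.0 = 6.756.
Mean = α/β = 61.8/9.0 = 6.867.
Difference = 6.867 − 6.756 = 0.111.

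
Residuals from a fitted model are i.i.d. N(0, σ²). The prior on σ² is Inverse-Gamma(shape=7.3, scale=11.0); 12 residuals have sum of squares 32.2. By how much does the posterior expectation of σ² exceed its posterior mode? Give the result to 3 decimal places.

0.308

Posterior: Inverse-Gamma(shape = 7.3+12/2 = 13.3, scale = 11.0+32.2/2 = 27.1).
Mode = β/(α+1) = 27.1/14.3 = 1.895.
Mean = β/(α−1) = 27.1/12.3 = 2.203.
Difference = 2.203 − 1.895 = 0.308.
The mean is pulled above the mode by the posterior's right skew.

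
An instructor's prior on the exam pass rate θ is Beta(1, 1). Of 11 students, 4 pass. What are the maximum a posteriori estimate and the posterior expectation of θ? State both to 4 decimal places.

Posterior: Beta(1+4, 1+7) = Beta(5, 8).
Mode = (5−1)/(5+8−2) = 4/11 = 0.3636.
With a flat prior the MAP equals the MLE, 4/11.
Mean = 5/(5+8) = 5/13 = 0.3846.

MAP = 0.3636; posterior mean = 0.3846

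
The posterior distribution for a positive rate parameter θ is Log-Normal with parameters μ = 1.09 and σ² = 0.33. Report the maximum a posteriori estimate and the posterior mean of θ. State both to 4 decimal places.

Mode = exp(μ − σ²) = exp(0.76) = 2.1383.
Mean = exp(μ + σ²/2) = exp(1.255) = 3.5078.
Mean > mode: the posterior has a right tail.

θ_MAP = 2.1383, E[θ|data] = 3.5078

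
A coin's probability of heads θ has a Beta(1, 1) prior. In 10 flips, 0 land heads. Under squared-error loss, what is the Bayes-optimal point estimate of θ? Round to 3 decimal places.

0.083

Posterior: Beta(1+0, 1+10) = Beta(1, 11).
Since α = 1 ≤ 1 and β > 1, the Beta density is monotone decreasing on [0,1]; the mode is at 0.
Mean = 1/(1+11) = 0.083.
Squared-error loss ⇒ the optimal estimator is the posterior mean.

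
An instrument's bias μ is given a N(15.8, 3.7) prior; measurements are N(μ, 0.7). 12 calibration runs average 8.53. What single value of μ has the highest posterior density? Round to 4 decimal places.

8.6428

Posterior for μ is Normal. Precision-weighted mean: (1/3.7·15.8 + 12/0.7·8.53) / (1/3.7 + 12/0.7) = 8.6428.
A Normal posterior is symmetric, so mode = mean.
This is the posterior mode — the MAP estimate.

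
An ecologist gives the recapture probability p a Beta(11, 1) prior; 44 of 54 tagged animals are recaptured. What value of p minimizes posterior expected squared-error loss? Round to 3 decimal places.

Posterior: Beta(11+44, 1+10) = Beta(55, 11).
Mode = (55−1)/(55+11−2) = 54/64 = 0.844.
Mean = 55/(55+11) = 55/66 = 0.833.
Squared-error loss ⇒ the optimal estimator is the posterior mean.

0.833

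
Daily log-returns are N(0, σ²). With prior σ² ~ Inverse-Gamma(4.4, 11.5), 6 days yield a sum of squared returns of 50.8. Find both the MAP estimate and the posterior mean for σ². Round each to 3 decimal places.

Posterior: Inverse-Gamma(shape = 4.4+6/2 = 7.4, scale = 11.5+50.8/2 = 36.9).
Mode = β/(α+1) = 36.9/8.4 = 4.393.
Mean = β/(α−1) = 36.9/6.4 = 5.766.
Mean > mode: the posterior has a right tail.

MAP = 4.393, posterior mean = 5.766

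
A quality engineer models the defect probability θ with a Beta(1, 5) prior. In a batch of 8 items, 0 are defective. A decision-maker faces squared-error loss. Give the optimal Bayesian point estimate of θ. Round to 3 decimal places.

0.071

Posterior: Beta(1+0, 5+8) = Beta(1, 13).
Since α = 1 ≤ 1 and β > 1, the Beta density is monotone decreasing on [0,1]; the mode is at 0.
Mean = 1/(1+13) = 0.071.
Squared-error loss ⇒ the optimal estimator is the posterior mean.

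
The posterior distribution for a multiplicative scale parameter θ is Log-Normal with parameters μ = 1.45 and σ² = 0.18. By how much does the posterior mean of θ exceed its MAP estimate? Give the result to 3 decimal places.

Mode = exp(μ − σ²) = exp(1.27) = 3.561.
Mean = exp(μ + σ²/2) = exp(1.540) = 4.665.
Difference = 4.665 − 3.561 = 1.104.
Mean > mode: the posterior has a right tail.

1.104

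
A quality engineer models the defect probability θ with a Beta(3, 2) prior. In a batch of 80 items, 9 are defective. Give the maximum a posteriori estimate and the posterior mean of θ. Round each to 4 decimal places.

MAP = 0.1325, posterior mean = 0.1412

Posterior: Beta(3+9, 2+71) = Beta(12, 73).
Mode = (12−1)/(12+73−2) = 11/83 = 0.1325.
Mean = 12/(12+73) = 12/85 = 0.1412.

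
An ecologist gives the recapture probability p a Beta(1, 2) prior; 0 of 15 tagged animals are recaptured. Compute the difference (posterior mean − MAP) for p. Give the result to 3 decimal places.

0.056

Posterior: Beta(1+0, 2+15) = Beta(1, 17).
Since α = 1 ≤ 1 and β > 1, the Beta density is monotone decreasing on [0,1]; the mode is at 0.
Mean = 1/(1+17) = 0.056.
Difference = 0.056 − 0.000 = 0.056.
Mean > mode: the posterior has a right tail.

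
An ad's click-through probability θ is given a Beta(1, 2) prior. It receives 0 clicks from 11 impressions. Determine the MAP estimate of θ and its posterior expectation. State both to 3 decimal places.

Posterior: Beta(1+0, 2+11) = Beta(1, 13).
Since α = 1 ≤ 1 and β > 1, the Beta density is monotone decreasing on [0,1]; the mode is at 0.
Mean = 1/(1+13) = 0.071.
The mean is pulled above the mode by the posterior's right skew.

MAP = 0.000; posterior mean = 0.071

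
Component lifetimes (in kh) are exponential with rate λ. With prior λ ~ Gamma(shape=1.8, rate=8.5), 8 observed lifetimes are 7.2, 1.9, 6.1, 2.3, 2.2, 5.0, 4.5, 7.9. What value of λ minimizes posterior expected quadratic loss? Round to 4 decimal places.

Σ times = 37.1. Posterior: Gamma(shape = 1.8+8 = 9.8, rate = 8.5+37.1 = 45.6).
Mode = (α−1)/β = 8.8/45.6 = 0.1930.
Mean = α/β = 9.8/45.6 = 0.2149.
Quadratic loss ⇒ the optimal estimator is the posterior mean.

0.2149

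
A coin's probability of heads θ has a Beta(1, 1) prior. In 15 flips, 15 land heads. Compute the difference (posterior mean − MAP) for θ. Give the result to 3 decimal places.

Posterior: Beta(1+15, 1+0) = Beta(16, 1).
Since β = 1 ≤ 1 and α > 1, the Beta density is monotone increasing on [0,1]; the mode is at 1.
Mean = 16/(16+1) = 0.941.
Difference = 0.941 − 1.000 = -0.059.
The mean is pulled below the mode by the posterior's left skew.

-0.059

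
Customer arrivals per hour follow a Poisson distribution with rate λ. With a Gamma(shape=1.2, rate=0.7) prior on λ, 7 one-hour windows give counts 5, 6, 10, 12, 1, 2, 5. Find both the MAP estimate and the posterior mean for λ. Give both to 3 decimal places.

Σ counts = 41. Posterior: Gamma(shape = 1.2+41 = 42.2, rate = 0.7+7 = 7.7).
Mode = (α−1)/β = 41.2/7.7 = 5.351.
Mean = α/β = 42.2/7.7 = 5.481.

λ_MAP = 5.351, E[λ|data] = 5.481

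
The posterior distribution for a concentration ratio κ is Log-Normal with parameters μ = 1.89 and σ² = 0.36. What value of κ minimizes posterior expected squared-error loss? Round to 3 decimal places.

7.925

Mode = exp(μ − σ²) = exp(1.53) = 4.618.
Mean = exp(μ + σ²/2) = exp(2.070) = 7.925.
Squared-error loss ⇒ the optimal estimator is the posterior mean.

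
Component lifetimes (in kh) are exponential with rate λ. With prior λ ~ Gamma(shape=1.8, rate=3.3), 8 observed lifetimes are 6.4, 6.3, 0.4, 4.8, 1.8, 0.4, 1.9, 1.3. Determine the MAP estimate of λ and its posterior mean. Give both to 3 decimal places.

MAP = 0.331; posterior mean = 0.368

Σ times = 23.3. Posterior: Gamma(shape = 1.8+8 = 9.8, rate = 3.3+23.3 = 26.6).
Mode = (α−1)/β = 8.8/26.6 = 0.331.
Mean = α/β = 9.8/26.6 = 0.368.
The posterior is right-skewed, so the mean exceeds the mode.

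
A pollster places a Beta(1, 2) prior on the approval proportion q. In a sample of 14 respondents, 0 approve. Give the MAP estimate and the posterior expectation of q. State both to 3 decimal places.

MAP estimate = 0.000, posterior expectation = 0.059

Posterior: Beta(1+0, 2+14) = Beta(1, 16).
Since α = 1 ≤ 1 and β > 1, the Beta density is monotone decreasing on [0,1]; the mode is at 0.
Mean = 1/(1+16) = 0.059.
The mean is pulled above the mode by the posterior's right skew.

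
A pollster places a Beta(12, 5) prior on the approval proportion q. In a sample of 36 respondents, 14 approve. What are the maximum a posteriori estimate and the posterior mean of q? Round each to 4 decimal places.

maximum a posteriori estimate = 0.4902, posterior mean = 0.4906

Posterior: Beta(12+14, 5+22) = Beta(26, 27).
Mode = (26−1)/(26+27−2) = 25/51 = 0.4902.
Mean = 26/(26+27) = 26/53 = 0.4906.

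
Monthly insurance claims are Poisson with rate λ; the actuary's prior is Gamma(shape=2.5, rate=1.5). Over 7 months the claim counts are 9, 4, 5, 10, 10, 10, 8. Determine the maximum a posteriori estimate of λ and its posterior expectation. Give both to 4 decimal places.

Σ counts = 56. Posterior: Gamma(shape = 2.5+56 = 58.5, rate = 1.5+7 = 8.5).
Mode = (α−1)/β = 57.5/8.5 = 6.7647.
Mean = α/β = 58.5/8.5 = 6.8824.
The posterior is right-skewed, so the mean exceeds the mode.

MAP = 6.7647, posterior mean = 6.8824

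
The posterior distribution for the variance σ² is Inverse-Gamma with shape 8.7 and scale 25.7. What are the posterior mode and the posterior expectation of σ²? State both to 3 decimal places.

σ²_MAP = 2.649, E[σ²|data] = 3.338

Mode = β/(α+1) = 25.7/9.7 = 2.649.
Mean = β/(α−1) = 25.7/7.7 = 3.338.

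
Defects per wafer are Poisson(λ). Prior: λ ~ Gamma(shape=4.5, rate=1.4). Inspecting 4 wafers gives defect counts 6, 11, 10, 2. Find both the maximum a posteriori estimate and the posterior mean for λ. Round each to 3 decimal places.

Σ counts = 29. Posterior: Gamma(shape = 4.5+29 = 33.5, rate = 1.4+4 = 5.4).
Mode = (α−1)/β = 32.5/5.4 = 6.019.
Mean = α/β = 33.5/5.4 = 6.204.
The posterior is right-skewed, so the mean exceeds the mode.

MAP: 6.019. Posterior mean: 6.204.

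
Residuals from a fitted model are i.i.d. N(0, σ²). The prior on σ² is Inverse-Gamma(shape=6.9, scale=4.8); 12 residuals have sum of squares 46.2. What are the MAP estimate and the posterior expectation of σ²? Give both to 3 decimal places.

MAP: 2.007. Posterior mean: 2.345.

Posterior: Inverse-Gamma(shape = 6.9+12/2 = 12.9, scale = 4.8+46.2/2 = 27.9).
Mode = β/(α+1) = 27.9/13.9 = 2.007.
Mean = β/(α−1) = 27.9/11.9 = 2.345.
Mean > mode: the posterior has a right tail.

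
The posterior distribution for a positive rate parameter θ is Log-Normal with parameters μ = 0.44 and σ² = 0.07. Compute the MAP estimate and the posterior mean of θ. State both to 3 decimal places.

Mode = exp(μ − σ²) = exp(0.37) = 1.448.
Mean = exp(μ + σ²/2) = exp(0.475) = 1.608.

MAP estimate = 1.448, posterior mean = 1.608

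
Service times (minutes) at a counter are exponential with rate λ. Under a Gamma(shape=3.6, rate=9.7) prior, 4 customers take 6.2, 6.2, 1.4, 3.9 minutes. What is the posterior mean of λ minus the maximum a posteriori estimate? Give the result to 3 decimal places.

0.036

Σ times = 17.7. Posterior: Gamma(shape = 3.6+4 = 7.6, rate = 9.7+17.7 = 27.4).
Mode = (α−1)/β = 6.6/27.4 = 0.241.
Mean = α/β = 7.6/27.4 = 0.277.
Difference = 0.277 − 0.241 = 0.036.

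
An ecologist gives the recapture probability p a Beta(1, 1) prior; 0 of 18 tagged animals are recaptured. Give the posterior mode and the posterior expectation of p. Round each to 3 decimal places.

Posterior: Beta(1+0, 1+18) = Beta(1, 19).
Since α = 1 ≤ 1 and β > 1, the Beta density is monotone decreasing on [0,1]; the mode is at 0.
Mean = 1/(1+19) = 0.050.

MAP = 0.000, posterior mean = 0.050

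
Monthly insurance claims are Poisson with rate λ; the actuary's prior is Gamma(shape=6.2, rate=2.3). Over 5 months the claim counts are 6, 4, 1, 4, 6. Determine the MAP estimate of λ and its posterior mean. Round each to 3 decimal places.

Σ counts = 21. Posterior: Gamma(shape = 6.2+21 = 27.2, rate = 2.3+5 = 7.3).
Mode = (α−1)/β = 26.2/7.3 = 3.589.
Mean = α/β = 27.2/7.3 = 3.726.

MAP estimate = 3.589, posterior mean = 3.726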